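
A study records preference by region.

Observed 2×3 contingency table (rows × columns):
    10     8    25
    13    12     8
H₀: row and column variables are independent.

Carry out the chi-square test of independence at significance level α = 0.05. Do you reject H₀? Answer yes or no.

Row totals [43, 33], col totals [23, 20, 33], n=76
χ² = (10−13.01)²/13.01 + (8−11.32)²/11.32 + (25−18.67)²/18.67 + (13−9.99)²/9.99 + (12−8.68)²/8.68 + (8−14.33)²/14.33 = 8.7852
df = 2
p-value (upper-tail) = 0.01237
At α=0.05: p < α → reject H₀

reject H₀: yes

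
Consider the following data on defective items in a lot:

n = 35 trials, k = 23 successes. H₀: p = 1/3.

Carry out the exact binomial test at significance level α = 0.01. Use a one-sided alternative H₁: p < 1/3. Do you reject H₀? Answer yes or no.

Exact binomial: n=35, k=23, p₀=1/3=0.3333
P(X≤23) from Σ C(n,i)·p₀^i·(1−p₀)^(n−i)
p-value (one-sided, H₁ less) = 0.99998
At α=0.01: p ≥ α → fail to reject H₀

reject H₀: no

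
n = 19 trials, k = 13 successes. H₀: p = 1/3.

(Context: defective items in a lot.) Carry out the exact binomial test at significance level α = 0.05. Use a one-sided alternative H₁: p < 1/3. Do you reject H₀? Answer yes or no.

reject H₀: no

Exact binomial: n=19, k=13, p₀=1/3=0.3333
P(X≤13) from Σ C(n,i)·p₀^i·(1−p₀)^(n−i)
p-value (one-sided, H₁ less) = 0.99962
At α=0.05: p ≥ α → fail to reject H₀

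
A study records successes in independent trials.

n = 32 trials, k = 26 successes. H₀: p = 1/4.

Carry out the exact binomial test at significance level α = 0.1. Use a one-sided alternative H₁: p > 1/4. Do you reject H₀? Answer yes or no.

Exact binomial: n=32, k=26, p₀=1/4=0.2500
P(X≥26) from Σ C(n,i)·p₀^i·(1−p₀)^(n−i)
p-value (one-sided, H₁ greater) = 0.00000
At α=0.1: p < α → reject H₀

reject H₀: yes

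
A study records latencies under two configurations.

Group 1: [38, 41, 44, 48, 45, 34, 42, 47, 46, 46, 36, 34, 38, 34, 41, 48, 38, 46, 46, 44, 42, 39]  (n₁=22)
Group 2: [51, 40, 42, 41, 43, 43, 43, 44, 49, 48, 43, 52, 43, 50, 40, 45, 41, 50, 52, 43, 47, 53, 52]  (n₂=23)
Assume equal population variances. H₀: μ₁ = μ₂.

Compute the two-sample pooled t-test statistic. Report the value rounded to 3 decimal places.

x̄₁=41.682, s₁=4.694, n₁=22
x̄₂=45.870, s₂=4.393, n₂=23
s_p² = [21·4.694² + 22·4.393²]/43 = 20.6368
SE = √(s_p²·(1/22+1/23)) = 1.3547
t = (41.682−45.870)/1.3547 = -3.0912
df = 43

test statistic = -3.091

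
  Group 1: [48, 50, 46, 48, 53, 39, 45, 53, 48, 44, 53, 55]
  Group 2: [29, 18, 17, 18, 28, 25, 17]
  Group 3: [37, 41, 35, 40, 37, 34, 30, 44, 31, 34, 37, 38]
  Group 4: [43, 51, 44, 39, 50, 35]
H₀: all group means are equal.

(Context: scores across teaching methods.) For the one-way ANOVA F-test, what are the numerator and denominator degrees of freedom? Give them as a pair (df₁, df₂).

degrees of freedom = [3, 33]

k = 4 groups, N = 37 total
df = (k−1, N−k) = (4−1, 37−4) = (3, 33)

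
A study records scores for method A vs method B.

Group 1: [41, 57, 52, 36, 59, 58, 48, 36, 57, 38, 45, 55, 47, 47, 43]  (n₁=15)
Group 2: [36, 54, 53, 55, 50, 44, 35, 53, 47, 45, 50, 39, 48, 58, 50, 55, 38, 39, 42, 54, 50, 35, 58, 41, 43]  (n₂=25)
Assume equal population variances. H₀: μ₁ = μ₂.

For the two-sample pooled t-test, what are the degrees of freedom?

degrees of freedom = 38

df = n₁ + n₂ − 2 = 15 + 25 − 2 = 38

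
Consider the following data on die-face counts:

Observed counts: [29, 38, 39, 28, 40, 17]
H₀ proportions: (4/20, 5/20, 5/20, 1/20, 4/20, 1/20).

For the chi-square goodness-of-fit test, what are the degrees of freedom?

df = k − 1 = 6 − 1 = 5

degrees of freedom = 5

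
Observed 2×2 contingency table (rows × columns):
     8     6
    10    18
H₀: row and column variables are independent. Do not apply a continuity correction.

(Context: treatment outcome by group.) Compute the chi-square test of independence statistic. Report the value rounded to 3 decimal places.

test statistic = 1.750

Row totals [14, 28], col totals [18, 24], n=42
χ² = (8−6.00)²/6.00 + (6−8.00)²/8.00 + (10−12.00)²/12.00 + (18−16.00)²/16.00 = 1.7500
df = 1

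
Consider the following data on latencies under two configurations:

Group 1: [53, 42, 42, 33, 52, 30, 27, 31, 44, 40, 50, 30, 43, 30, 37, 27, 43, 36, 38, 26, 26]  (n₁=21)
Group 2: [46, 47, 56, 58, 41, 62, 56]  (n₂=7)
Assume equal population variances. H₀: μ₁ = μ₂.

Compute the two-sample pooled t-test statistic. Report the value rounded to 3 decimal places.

x̄₁=37.143, s₁=8.581, n₁=21
x̄₂=52.286, s₂=7.631, n₂=7
s_p² = [20·8.581² + 6·7.631²]/26 = 70.0769
SE = √(s_p²·(1/21+1/7)) = 3.6535
t = (37.143−52.286)/3.6535 = -4.1448
df = 26

test statistic = -4.145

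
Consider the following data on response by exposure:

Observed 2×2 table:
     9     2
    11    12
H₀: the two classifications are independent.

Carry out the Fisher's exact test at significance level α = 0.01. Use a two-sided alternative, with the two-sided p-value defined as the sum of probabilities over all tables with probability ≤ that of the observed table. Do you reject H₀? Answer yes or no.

reject H₀: no

Margins: r₁=11, r₂=23, c₁=20, c₂=14, n=34
p_obs = C(11,9)·C(23,11)/C(34,20); sum pmf over tables with pmf ≤ p_obs
p-value (two-sided) = 0.07642
At α=0.01: p ≥ α → fail to reject H₀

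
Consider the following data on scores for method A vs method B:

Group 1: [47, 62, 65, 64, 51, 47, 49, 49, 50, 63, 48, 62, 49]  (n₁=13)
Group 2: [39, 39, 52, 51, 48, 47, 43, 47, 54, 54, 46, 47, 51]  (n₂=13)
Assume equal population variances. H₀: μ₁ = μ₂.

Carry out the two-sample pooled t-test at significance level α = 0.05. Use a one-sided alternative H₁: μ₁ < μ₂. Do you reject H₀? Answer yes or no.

x̄₁=54.308, s₁=7.432, n₁=13
x̄₂=47.538, s₂=4.977, n₂=13
s_p² = [12·7.432² + 12·4.977²]/24 = 40.0000
SE = √(s_p²·(1/13+1/13)) = 2.4807
t = (54.308−47.538)/2.4807 = 2.7288
df = 24
p-value (one-sided, H₁ less) = 0.99415
At α=0.05: p ≥ α → fail to reject H₀

reject H₀: no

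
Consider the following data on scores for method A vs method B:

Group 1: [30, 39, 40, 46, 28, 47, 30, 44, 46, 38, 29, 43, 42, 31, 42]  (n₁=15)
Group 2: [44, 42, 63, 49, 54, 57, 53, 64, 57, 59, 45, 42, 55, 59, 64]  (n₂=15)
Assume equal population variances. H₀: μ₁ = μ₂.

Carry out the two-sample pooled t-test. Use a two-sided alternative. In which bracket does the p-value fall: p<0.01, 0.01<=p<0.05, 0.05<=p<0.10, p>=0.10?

x̄₁=38.333, s₁=6.883, n₁=15
x̄₂=53.800, s₂=7.766, n₂=15
s_p² = [14·6.883² + 14·7.766²]/28 = 53.8476
SE = √(s_p²·(1/15+1/15)) = 2.6795
t = (38.333−53.800)/2.6795 = -5.7722
df = 28
p-value (two-sided) = 0.00000
→ bracket: p<0.01

p-value bracket: p<0.01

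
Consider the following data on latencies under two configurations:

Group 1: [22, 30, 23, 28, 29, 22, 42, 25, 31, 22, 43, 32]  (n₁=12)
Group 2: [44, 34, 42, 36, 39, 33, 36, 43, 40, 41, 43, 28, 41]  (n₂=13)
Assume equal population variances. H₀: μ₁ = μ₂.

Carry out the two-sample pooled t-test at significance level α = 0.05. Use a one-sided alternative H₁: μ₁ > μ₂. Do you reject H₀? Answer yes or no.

x̄₁=29.083, s₁=7.255, n₁=12
x̄₂=38.462, s₂=4.754, n₂=13
s_p² = [11·7.255² + 12·4.754²]/23 = 36.9629
SE = √(s_p²·(1/12+1/13)) = 2.4338
t = (29.083−38.462)/2.4338 = -3.8533
df = 23
p-value (one-sided, H₁ greater) = 0.99960
At α=0.05: p ≥ α → fail to reject H₀

reject H₀: no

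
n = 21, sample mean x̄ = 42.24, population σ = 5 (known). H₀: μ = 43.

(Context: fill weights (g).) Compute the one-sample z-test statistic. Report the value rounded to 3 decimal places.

SE = σ/√n = 5/√21 = 1.0911
z = (x̄−μ₀)/SE = (42.24−43)/1.0911 = -0.6966

test statistic = -0.697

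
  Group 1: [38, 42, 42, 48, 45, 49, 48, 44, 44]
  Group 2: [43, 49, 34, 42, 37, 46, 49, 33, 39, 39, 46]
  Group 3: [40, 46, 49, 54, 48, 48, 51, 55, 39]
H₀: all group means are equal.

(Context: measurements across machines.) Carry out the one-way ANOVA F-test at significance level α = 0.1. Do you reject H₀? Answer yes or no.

Group means [44.44, 41.55, 47.78], grand mean 44.379
SSB = Σnᵢ(x̄ᵢ−x̄)² = 192.323; SSW = ΣΣ(x−x̄ᵢ)² = 660.505
MSB = 192.323/2 = 96.1613; MSW = 660.505/26 = 25.4040
F = MSB/MSW = 3.7853
df = (2, 26)
p-value (upper-tail) = 0.03607
At α=0.1: p < α → reject H₀

reject H₀: yes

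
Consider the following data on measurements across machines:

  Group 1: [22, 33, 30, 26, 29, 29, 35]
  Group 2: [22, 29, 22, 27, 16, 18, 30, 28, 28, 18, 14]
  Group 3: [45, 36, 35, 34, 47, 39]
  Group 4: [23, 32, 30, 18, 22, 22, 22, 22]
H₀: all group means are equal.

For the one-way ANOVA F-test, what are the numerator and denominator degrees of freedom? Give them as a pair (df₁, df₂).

degrees of freedom = [3, 28]

k = 4 groups, N = 32 total
df = (k−1, N−k) = (4−1, 32−4) = (3, 28)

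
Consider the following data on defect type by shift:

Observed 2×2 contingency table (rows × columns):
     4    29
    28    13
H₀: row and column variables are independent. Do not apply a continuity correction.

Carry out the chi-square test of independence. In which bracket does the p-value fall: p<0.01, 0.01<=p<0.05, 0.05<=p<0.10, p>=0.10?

Row totals [33, 41], col totals [32, 42], n=74
χ² = (4−14.27)²/14.27 + (29−18.73)²/18.73 + (28−17.73)²/17.73 + (13−23.27)²/23.27 = 23.5051
df = 1
p-value (upper-tail) = 0.00000
→ bracket: p<0.01

p-value bracket: p<0.01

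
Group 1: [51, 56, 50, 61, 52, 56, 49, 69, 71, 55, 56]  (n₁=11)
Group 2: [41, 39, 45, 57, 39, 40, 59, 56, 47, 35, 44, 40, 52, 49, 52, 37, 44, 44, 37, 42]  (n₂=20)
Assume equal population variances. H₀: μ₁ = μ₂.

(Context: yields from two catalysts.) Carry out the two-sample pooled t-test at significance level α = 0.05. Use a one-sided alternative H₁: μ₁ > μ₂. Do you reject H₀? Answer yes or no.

reject H₀: yes

x̄₁=56.909, s₁=7.327, n₁=11
x̄₂=44.950, s₂=7.097, n₂=20
s_p² = [10·7.327² + 19·7.097²]/29 = 51.5124
SE = √(s_p²·(1/11+1/20)) = 2.6942
t = (56.909−44.950)/2.6942 = 4.4389
df = 29
p-value (one-sided, H₁ greater) = 0.00006
At α=0.05: p < α → reject H₀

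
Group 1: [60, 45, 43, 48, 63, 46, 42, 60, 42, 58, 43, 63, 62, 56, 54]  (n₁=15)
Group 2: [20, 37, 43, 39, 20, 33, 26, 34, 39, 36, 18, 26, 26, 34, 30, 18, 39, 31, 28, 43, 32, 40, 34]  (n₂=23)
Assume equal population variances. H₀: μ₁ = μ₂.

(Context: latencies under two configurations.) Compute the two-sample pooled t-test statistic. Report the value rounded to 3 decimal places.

x̄₁=52.333, s₁=8.398, n₁=15
x̄₂=31.565, s₂=7.721, n₂=23
s_p² = [14·8.398² + 22·7.721²]/36 = 63.8607
SE = √(s_p²·(1/15+1/23)) = 2.6522
t = (52.333−31.565)/2.6522 = 7.8307
df = 36

test statistic = 7.831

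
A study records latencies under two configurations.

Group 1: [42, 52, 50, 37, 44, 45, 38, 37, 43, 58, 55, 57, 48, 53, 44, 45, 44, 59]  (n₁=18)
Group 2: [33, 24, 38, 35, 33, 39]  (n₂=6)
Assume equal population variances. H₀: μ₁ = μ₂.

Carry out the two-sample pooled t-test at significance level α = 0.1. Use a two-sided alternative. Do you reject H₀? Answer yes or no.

x̄₁=47.278, s₁=7.094, n₁=18
x̄₂=33.667, s₂=5.354, n₂=6
s_p² = [17·7.094² + 5·5.354²]/22 = 45.4066
SE = √(s_p²·(1/18+1/6)) = 3.1765
t = (47.278−33.667)/3.1765 = 4.2849
df = 22
p-value (two-sided) = 0.00030
At α=0.1: p < α → reject H₀

reject H₀: yes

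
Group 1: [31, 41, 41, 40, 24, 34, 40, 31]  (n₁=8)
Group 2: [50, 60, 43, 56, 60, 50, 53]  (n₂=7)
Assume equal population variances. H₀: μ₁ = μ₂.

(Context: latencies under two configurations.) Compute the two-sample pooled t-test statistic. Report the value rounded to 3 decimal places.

test statistic = -5.573

x̄₁=35.250, s₁=6.274, n₁=8
x̄₂=53.143, s₂=6.122, n₂=7
s_p² = [7·6.274² + 6·6.122²]/13 = 38.4890
SE = √(s_p²·(1/8+1/7)) = 3.2108
t = (35.250−53.143)/3.2108 = -5.5726
df = 13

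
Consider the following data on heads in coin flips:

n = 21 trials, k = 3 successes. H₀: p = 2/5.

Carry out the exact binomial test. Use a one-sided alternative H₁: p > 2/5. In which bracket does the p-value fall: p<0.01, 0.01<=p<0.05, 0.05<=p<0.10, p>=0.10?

Exact binomial: n=21, k=3, p₀=2/5=0.4000
P(X≥3) from Σ C(n,i)·p₀^i·(1−p₀)^(n−i)
p-value (one-sided, H₁ greater) = 0.99762
→ bracket: p>=0.10

p-value bracket: p>=0.10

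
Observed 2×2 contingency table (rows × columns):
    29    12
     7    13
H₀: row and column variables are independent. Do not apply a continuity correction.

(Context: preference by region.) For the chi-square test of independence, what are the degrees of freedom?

df = (r−1)(c−1) = (2−1)·(2−1) = 1

degrees of freedom = 1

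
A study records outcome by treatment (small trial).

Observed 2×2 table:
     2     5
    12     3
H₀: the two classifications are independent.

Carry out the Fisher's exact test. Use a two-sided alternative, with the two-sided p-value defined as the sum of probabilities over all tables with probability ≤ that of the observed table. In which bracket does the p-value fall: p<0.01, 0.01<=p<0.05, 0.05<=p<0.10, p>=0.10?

p-value bracket: 0.05<=p<0.10

Margins: r₁=7, r₂=15, c₁=14, c₂=8, n=22
p_obs = C(7,2)·C(15,12)/C(22,14); sum pmf over tables with pmf ≤ p_obs
p-value (two-sided) = 0.05235
→ bracket: 0.05<=p<0.10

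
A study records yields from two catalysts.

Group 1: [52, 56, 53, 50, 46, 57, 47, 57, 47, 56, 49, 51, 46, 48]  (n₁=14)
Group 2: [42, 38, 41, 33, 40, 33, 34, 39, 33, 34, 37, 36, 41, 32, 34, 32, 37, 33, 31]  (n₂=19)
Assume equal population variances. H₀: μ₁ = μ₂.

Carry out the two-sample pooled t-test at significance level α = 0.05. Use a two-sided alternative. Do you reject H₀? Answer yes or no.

reject H₀: yes

x̄₁=51.071, s₁=4.141, n₁=14
x̄₂=35.789, s₂=3.505, n₂=19
s_p² = [13·4.141² + 18·3.505²]/31 = 14.3254
SE = √(s_p²·(1/14+1/19)) = 1.3331
t = (51.071−35.789)/1.3331 = 11.4633
df = 31
p-value (two-sided) = 0.00000
At α=0.05: p < α → reject H₀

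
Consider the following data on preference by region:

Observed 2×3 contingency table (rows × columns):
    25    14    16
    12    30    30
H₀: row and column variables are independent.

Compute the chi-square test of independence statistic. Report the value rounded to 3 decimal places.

Row totals [55, 72], col totals [37, 44, 46], n=127
χ² = (25−16.02)²/16.02 + (14−19.06)²/19.06 + (16−19.92)²/19.92 + (12−20.98)²/20.98 + (30−24.94)²/24.94 + (30−26.08)²/26.08 = 12.5967
df = 2

test statistic = 12.597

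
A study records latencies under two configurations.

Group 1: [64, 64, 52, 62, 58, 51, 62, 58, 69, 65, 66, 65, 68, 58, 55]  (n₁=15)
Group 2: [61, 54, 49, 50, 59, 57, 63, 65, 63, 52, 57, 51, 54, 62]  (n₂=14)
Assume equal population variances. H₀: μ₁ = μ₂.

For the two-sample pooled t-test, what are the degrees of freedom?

degrees of freedom = 27

df = n₁ + n₂ − 2 = 15 + 14 − 2 = 27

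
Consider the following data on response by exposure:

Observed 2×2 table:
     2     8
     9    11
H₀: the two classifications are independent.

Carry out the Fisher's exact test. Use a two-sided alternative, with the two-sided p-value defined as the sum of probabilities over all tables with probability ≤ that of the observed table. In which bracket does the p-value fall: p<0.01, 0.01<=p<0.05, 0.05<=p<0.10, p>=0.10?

Margins: r₁=10, r₂=20, c₁=11, c₂=19, n=30
p_obs = C(10,2)·C(20,9)/C(30,11); sum pmf over tables with pmf ≤ p_obs
p-value (two-sided) = 0.24647
→ bracket: p>=0.10

p-value bracket: p>=0.10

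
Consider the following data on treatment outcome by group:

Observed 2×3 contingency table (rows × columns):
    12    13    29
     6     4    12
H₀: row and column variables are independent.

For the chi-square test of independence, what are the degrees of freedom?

degrees of freedom = 2

df = (r−1)(c−1) = (2−1)·(3−1) = 2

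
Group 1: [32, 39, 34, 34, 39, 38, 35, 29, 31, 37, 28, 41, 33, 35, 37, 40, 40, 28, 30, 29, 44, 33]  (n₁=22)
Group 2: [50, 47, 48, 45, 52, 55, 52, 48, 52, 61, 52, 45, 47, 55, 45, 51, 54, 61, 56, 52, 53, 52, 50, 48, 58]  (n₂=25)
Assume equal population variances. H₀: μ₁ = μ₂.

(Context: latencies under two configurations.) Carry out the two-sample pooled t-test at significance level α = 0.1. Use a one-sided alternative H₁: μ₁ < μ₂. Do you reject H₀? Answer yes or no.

reject H₀: yes

x̄₁=34.818, s₁=4.605, n₁=22
x̄₂=51.560, s₂=4.501, n₂=25
s_p² = [21·4.605² + 24·4.501²]/45 = 20.6985
SE = √(s_p²·(1/22+1/25)) = 1.3300
t = (34.818−51.560)/1.3300 = -12.5883
df = 45
p-value (one-sided, H₁ less) = 0.00000
At α=0.1: p < α → reject H₀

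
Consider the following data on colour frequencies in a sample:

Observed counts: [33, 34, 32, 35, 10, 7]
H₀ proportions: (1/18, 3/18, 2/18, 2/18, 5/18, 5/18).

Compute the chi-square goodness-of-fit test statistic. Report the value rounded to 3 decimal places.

test statistic = 162.347

n = 151; E_i = n·p_i = [8.39, 25.17, 16.78, 16.78, 41.94, 41.94]
χ² = (33−8.39)²/8.39 + (34−25.17)²/25.17 + (32−16.78)²/16.78 + (35−16.78)²/16.78 + (10−41.94)²/41.94 + (7−41.94)²/41.94 = 162.3470
df = 5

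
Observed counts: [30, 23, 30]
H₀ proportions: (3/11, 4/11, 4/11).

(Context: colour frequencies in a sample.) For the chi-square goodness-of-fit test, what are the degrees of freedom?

degrees of freedom = 2

df = k − 1 = 3 − 1 = 2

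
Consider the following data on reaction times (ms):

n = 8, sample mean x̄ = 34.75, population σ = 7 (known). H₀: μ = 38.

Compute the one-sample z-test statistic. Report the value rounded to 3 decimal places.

test statistic = -1.313

SE = σ/√n = 7/√8 = 2.4749
z = (x̄−μ₀)/SE = (34.75−38)/2.4749 = -1.3132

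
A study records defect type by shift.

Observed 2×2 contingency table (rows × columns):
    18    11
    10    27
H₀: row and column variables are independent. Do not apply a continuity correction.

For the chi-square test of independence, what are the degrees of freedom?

df = (r−1)(c−1) = (2−1)·(2−1) = 1

degrees of freedom = 1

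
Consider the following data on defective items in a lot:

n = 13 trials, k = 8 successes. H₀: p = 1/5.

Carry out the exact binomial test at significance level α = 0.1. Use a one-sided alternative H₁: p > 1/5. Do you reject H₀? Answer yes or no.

Exact binomial: n=13, k=8, p₀=1/5=0.2000
P(X≥8) from Σ C(n,i)·p₀^i·(1−p₀)^(n−i)
p-value (one-sided, H₁ greater) = 0.00125
At α=0.1: p < α → reject H₀

reject H₀: yes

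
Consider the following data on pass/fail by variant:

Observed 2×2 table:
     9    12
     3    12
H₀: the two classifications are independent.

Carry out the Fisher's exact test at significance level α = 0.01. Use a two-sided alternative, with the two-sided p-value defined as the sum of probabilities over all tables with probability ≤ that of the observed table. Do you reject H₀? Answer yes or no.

reject H₀: no

Margins: r₁=21, r₂=15, c₁=12, c₂=24, n=36
p_obs = C(21,9)·C(15,3)/C(36,12); sum pmf over tables with pmf ≤ p_obs
p-value (two-sided) = 0.28213
At α=0.01: p ≥ α → fail to reject H₀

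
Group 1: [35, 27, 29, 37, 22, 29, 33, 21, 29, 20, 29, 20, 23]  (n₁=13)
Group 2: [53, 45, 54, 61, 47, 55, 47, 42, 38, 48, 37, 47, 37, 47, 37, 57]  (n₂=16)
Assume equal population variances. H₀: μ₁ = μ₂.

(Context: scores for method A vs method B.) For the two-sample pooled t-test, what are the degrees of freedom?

df = n₁ + n₂ − 2 = 13 + 16 − 2 = 27

degrees of freedom = 27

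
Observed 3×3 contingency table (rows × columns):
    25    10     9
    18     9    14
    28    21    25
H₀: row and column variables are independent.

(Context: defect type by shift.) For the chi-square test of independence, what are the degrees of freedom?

degrees of freedom = 4

df = (r−1)(c−1) = (3−1)·(3−1) = 4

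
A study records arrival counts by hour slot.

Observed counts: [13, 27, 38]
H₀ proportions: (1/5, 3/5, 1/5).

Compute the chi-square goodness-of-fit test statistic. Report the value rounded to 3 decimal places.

n = 78; E_i = n·p_i = [15.60, 46.80, 15.60]
χ² = (13−15.60)²/15.60 + (27−46.80)²/46.80 + (38−15.60)²/15.60 = 40.9744
df = 2

test statistic = 40.974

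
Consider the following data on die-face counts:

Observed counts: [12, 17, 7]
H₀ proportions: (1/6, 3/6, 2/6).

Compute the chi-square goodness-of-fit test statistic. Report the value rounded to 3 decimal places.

test statistic = 8.139

n = 36; E_i = n·p_i = [6.00, 18.00, 12.00]
χ² = (12−6.00)²/6.00 + (17−18.00)²/18.00 + (7−12.00)²/12.00 = 8.1389
df = 2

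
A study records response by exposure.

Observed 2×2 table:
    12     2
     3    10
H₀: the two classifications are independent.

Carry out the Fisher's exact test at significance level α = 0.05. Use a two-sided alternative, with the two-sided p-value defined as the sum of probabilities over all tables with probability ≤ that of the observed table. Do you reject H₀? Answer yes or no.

reject H₀: yes

Margins: r₁=14, r₂=13, c₁=15, c₂=12, n=27
p_obs = C(14,12)·C(13,3)/C(27,15); sum pmf over tables with pmf ≤ p_obs
p-value (two-sided) = 0.00184
At α=0.05: p < α → reject H₀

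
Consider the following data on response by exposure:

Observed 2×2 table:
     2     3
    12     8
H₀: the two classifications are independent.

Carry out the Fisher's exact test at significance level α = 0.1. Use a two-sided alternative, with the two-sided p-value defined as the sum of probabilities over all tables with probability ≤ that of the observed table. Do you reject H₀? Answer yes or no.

Margins: r₁=5, r₂=20, c₁=14, c₂=11, n=25
p_obs = C(5,2)·C(20,12)/C(25,14); sum pmf over tables with pmf ≤ p_obs
p-value (two-sided) = 0.62319
At α=0.1: p ≥ α → fail to reject H₀

reject H₀: no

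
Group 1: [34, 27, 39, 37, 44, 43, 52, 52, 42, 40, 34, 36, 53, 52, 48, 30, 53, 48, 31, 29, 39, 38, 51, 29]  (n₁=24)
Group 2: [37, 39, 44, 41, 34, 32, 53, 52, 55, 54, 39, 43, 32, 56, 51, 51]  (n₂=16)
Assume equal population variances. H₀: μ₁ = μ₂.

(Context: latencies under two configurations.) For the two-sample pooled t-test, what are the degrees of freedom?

df = n₁ + n₂ − 2 = 24 + 16 − 2 = 38

degrees of freedom = 38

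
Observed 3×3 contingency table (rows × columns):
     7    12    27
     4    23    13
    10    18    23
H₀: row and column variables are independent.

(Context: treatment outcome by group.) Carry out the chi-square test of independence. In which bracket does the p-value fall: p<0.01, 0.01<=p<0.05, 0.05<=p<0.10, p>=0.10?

Row totals [46, 40, 51], col totals [21, 53, 63], n=137
χ² = (7−7.05)²/7.05 + (12−17.80)²/17.80 + (27−21.15)²/21.15 + (4−6.13)²/6.13 + (23−15.47)²/15.47 + (13−18.39)²/18.39 + (10−7.82)²/7.82 + (18−19.73)²/19.73 + (23−23.45)²/23.45 = 10.2562
df = 4
p-value (upper-tail) = 0.03633
→ bracket: 0.01<=p<0.05

p-value bracket: 0.01<=p<0.05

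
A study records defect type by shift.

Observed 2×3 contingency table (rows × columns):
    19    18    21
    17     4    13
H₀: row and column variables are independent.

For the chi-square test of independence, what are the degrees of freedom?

df = (r−1)(c−1) = (2−1)·(3−1) = 2

degrees of freedom = 2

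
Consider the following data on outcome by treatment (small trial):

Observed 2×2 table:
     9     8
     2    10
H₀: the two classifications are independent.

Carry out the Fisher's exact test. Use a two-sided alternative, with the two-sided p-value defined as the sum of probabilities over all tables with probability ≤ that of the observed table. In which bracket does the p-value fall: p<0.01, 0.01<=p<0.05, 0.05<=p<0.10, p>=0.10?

p-value bracket: 0.05<=p<0.10

Margins: r₁=17, r₂=12, c₁=11, c₂=18, n=29
p_obs = C(17,9)·C(12,2)/C(29,11); sum pmf over tables with pmf ≤ p_obs
p-value (two-sided) = 0.06411
→ bracket: 0.05<=p<0.10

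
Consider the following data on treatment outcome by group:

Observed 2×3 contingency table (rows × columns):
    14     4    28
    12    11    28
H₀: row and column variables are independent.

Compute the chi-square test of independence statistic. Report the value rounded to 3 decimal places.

test statistic = 3.171

Row totals [46, 51], col totals [26, 15, 56], n=97
χ² = (14−12.33)²/12.33 + (4−7.11)²/7.11 + (28−26.56)²/26.56 + (12−13.67)²/13.67 + (11−7.89)²/7.89 + (28−29.44)²/29.44 = 3.1712
df = 2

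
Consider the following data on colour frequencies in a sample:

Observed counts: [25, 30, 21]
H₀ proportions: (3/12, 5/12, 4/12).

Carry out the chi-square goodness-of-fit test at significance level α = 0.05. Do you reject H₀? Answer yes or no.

n = 76; E_i = n·p_i = [19.00, 31.67, 25.33]
χ² = (25−19.00)²/19.00 + (30−31.67)²/31.67 + (21−25.33)²/25.33 = 2.7237
df = 2
p-value (upper-tail) = 0.25619
At α=0.05: p ≥ α → fail to reject H₀

reject H₀: no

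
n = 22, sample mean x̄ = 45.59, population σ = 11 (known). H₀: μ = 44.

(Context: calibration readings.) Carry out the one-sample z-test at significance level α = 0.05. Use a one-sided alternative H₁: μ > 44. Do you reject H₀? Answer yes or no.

SE = σ/√n = 11/√22 = 2.3452
z = (x̄−μ₀)/SE = (45.59−44)/2.3452 = 0.6780
p-value (one-sided, H₁ greater) = 0.24889
At α=0.05: p ≥ α → fail to reject H₀

reject H₀: no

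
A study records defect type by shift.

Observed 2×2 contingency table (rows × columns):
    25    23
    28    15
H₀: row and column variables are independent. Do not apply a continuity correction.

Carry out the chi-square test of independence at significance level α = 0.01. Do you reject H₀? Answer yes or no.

Row totals [48, 43], col totals [53, 38], n=91
χ² = (25−27.96)²/27.96 + (23−20.04)²/20.04 + (28−25.04)²/25.04 + (15−17.96)²/17.96 = 1.5841
df = 1
p-value (upper-tail) = 0.20817
At α=0.01: p ≥ α → fail to reject H₀

reject H₀: no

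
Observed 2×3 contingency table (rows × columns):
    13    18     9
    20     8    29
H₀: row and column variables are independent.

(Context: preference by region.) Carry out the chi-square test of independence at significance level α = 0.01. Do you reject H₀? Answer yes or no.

Row totals [40, 57], col totals [33, 26, 38], n=97
χ² = (13−13.61)²/13.61 + (18−10.72)²/10.72 + (9−15.67)²/15.67 + (20−19.39)²/19.39 + (8−15.28)²/15.28 + (29−22.33)²/22.33 = 13.2860
df = 2
p-value (upper-tail) = 0.00130
At α=0.01: p < α → reject H₀

reject H₀: yes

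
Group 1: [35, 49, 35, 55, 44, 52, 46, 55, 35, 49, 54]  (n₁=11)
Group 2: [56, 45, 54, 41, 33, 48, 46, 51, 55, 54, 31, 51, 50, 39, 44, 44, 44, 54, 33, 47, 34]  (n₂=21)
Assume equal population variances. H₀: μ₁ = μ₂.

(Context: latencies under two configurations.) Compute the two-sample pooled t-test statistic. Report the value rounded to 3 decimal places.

test statistic = 0.287

x̄₁=46.273, s₁=8.039, n₁=11
x̄₂=45.429, s₂=7.846, n₂=21
s_p² = [10·8.039² + 20·7.846²]/30 = 62.5775
SE = √(s_p²·(1/11+1/21)) = 2.9443
t = (46.273−45.429)/2.9443 = 0.2867
df = 30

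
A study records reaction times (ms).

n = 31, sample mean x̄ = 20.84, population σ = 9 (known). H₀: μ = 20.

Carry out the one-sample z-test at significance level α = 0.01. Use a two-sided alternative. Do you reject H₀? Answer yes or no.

reject H₀: no

SE = σ/√n = 9/√31 = 1.6164
z = (x̄−μ₀)/SE = (20.84−20)/1.6164 = 0.5197
p-value (two-sided) = 0.60330
At α=0.01: p ≥ α → fail to reject H₀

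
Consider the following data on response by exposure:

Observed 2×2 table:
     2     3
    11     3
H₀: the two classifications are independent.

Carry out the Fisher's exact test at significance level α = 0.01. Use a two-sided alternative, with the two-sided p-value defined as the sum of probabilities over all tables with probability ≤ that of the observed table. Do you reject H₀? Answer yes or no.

reject H₀: no

Margins: r₁=5, r₂=14, c₁=13, c₂=6, n=19
p_obs = C(5,2)·C(14,11)/C(19,13); sum pmf over tables with pmf ≤ p_obs
p-value (two-sided) = 0.26213
At α=0.01: p ≥ α → fail to reject H₀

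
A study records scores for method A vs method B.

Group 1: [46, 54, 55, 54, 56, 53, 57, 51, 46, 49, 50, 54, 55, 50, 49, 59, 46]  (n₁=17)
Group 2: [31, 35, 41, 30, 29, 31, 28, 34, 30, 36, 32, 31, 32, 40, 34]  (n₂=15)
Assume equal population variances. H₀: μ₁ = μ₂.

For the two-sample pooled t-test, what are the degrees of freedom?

degrees of freedom = 30

df = n₁ + n₂ − 2 = 17 + 15 − 2 = 30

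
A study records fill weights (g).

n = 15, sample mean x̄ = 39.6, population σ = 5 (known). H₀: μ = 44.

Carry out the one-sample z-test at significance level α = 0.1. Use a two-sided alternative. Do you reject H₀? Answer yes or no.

SE = σ/√n = 5/√15 = 1.2910
z = (x̄−μ₀)/SE = (39.6−44)/1.2910 = -3.4082
p-value (two-sided) = 0.00065
At α=0.1: p < α → reject H₀

reject H₀: yes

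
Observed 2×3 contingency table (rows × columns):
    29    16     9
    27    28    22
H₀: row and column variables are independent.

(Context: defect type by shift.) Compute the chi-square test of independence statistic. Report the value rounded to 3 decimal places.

test statistic = 4.909

Row totals [54, 77], col totals [56, 44, 31], n=131
χ² = (29−23.08)²/23.08 + (16−18.14)²/18.14 + (9−12.78)²/12.78 + (27−32.92)²/32.92 + (28−25.86)²/25.86 + (22−18.22)²/18.22 = 4.9089
df = 2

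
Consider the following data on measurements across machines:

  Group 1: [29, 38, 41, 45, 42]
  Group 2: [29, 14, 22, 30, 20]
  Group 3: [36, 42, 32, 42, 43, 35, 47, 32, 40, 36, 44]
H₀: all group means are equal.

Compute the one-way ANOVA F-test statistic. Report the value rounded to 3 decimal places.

Group means [39.00, 23.00, 39.00], grand mean 35.190
SSB = Σnᵢ(x̄ᵢ−x̄)² = 975.238; SSW = ΣΣ(x−x̄ᵢ)² = 582.000
MSB = 975.238/2 = 487.6190; MSW = 582.000/18 = 32.3333
F = MSB/MSW = 15.0810
df = (2, 18)

test statistic = 15.081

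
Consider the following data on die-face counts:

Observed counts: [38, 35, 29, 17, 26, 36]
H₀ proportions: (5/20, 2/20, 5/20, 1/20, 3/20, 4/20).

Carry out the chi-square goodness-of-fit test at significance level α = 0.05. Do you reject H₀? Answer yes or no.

n = 181; E_i = n·p_i = [45.25, 18.10, 45.25, 9.05, 27.15, 36.20]
χ² = (38−45.25)²/45.25 + (35−18.10)²/18.10 + (29−45.25)²/45.25 + (17−9.05)²/9.05 + (26−27.15)²/27.15 + (36−36.20)²/36.20 = 29.8103
df = 5
p-value (upper-tail) = 0.00002
At α=0.05: p < α → reject H₀

reject H₀: yes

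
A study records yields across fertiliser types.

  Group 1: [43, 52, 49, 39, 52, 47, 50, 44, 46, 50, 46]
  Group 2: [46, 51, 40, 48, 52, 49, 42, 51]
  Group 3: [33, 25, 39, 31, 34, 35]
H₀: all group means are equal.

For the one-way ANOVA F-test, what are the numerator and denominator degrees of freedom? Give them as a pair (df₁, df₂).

degrees of freedom = [2, 22]

k = 3 groups, N = 25 total
df = (k−1, N−k) = (3−1, 25−3) = (2, 22)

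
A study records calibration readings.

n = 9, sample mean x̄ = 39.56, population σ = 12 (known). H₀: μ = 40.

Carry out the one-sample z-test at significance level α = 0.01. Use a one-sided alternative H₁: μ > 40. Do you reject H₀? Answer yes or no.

SE = σ/√n = 12/√9 = 4.0000
z = (x̄−μ₀)/SE = (39.56−40)/4.0000 = -0.1100
p-value (one-sided, H₁ greater) = 0.54380
At α=0.01: p ≥ α → fail to reject H₀

reject H₀: no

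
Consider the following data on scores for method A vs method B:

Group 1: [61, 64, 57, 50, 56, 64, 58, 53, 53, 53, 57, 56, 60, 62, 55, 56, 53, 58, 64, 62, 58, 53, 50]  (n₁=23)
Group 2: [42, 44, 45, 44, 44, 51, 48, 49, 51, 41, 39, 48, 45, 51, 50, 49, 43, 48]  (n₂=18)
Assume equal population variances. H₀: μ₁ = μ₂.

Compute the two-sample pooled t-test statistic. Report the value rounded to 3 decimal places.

x̄₁=57.087, s₁=4.316, n₁=23
x̄₂=46.222, s₂=3.703, n₂=18
s_p² = [22·4.316² + 17·3.703²]/39 = 16.4856
SE = √(s_p²·(1/23+1/18)) = 1.2777
t = (57.087−46.222)/1.2777 = 8.5031
df = 39

test statistic = 8.503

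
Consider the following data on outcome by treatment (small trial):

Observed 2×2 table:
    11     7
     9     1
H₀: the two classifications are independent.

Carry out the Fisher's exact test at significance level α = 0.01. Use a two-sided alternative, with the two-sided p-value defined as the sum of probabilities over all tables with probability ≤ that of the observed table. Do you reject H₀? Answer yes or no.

reject H₀: no

Margins: r₁=18, r₂=10, c₁=20, c₂=8, n=28
p_obs = C(18,11)·C(10,9)/C(28,20); sum pmf over tables with pmf ≤ p_obs
p-value (two-sided) = 0.19368
At α=0.01: p ≥ α → fail to reject H₀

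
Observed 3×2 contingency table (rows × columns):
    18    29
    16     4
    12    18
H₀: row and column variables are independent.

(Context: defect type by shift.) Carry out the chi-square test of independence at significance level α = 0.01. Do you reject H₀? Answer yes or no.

Row totals [47, 20, 30], col totals [46, 51], n=97
χ² = (18−22.29)²/22.29 + (29−24.71)²/24.71 + (16−9.48)²/9.48 + (4−10.52)²/10.52 + (12−14.23)²/14.23 + (18−15.77)²/15.77 = 10.7453
df = 2
p-value (upper-tail) = 0.00464
At α=0.01: p < α → reject H₀

reject H₀: yes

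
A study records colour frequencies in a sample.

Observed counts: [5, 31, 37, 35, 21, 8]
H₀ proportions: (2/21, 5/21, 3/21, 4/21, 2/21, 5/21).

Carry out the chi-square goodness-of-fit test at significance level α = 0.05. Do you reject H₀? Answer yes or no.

n = 137; E_i = n·p_i = [13.05, 32.62, 19.57, 26.10, 13.05, 32.62]
χ² = (5−13.05)²/13.05 + (31−32.62)²/32.62 + (37−19.57)²/19.57 + (35−26.10)²/26.10 + (21−13.05)²/13.05 + (8−32.62)²/32.62 = 47.0310
df = 5
p-value (upper-tail) = 0.00000
At α=0.05: p < α → reject H₀

reject H₀: yes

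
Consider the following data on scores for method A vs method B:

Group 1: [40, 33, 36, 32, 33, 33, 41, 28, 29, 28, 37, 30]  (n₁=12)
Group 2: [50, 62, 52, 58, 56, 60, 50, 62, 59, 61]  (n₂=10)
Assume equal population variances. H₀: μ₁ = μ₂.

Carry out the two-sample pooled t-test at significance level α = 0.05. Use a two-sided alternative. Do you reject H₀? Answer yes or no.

x̄₁=33.333, s₁=4.397, n₁=12
x̄₂=57.000, s₂=4.761, n₂=10
s_p² = [11·4.397² + 9·4.761²]/20 = 20.8333
SE = √(s_p²·(1/12+1/10)) = 1.9543
t = (33.333−57.000)/1.9543 = -12.1098
df = 20
p-value (two-sided) = 0.00000
At α=0.05: p < α → reject H₀

reject H₀: yes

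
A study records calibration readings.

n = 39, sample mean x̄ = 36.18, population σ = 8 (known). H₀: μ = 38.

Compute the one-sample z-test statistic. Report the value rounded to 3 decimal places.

SE = σ/√n = 8/√39 = 1.2810
z = (x̄−μ₀)/SE = (36.18−38)/1.2810 = -1.4207

test statistic = -1.421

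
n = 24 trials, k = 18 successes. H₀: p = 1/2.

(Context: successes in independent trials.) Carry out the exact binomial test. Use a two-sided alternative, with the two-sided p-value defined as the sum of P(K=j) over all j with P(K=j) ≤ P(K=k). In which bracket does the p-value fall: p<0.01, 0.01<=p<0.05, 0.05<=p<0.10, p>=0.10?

p-value bracket: 0.01<=p<0.05

Exact binomial: n=24, k=18, p₀=1/2=0.5000
P(X=j) = C(n,j)·p₀^j·(1−p₀)^(n−j); p = Σ P(X=j) over j with P(X=j) ≤ P(X=18)
p-value (two-sided) = 0.02266
→ bracket: 0.01<=p<0.05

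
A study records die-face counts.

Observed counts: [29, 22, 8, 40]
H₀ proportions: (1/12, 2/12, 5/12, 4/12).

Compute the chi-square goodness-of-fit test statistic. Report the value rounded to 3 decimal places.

test statistic = 82.309

n = 99; E_i = n·p_i = [8.25, 16.50, 41.25, 33.00]
χ² = (29−8.25)²/8.25 + (22−16.50)²/16.50 + (8−41.25)²/41.25 + (40−33.00)²/33.00 = 82.3091
df = 3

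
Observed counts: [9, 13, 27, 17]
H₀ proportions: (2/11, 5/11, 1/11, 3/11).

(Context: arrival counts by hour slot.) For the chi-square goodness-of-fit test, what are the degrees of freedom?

df = k − 1 = 4 − 1 = 3

degrees of freedom = 3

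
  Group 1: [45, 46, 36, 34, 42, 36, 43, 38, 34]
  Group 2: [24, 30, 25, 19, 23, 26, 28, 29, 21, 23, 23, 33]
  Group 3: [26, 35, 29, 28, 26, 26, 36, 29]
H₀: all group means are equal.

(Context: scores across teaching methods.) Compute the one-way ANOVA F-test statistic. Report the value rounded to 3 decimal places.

Group means [39.33, 25.33, 29.38], grand mean 30.793
SSB = Σnᵢ(x̄ᵢ−x̄)² = 1030.217; SSW = ΣΣ(x−x̄ᵢ)² = 468.542
MSB = 1030.217/2 = 515.1085; MSW = 468.542/26 = 18.0208
F = MSB/MSW = 28.5841
df = (2, 26)

test statistic = 28.584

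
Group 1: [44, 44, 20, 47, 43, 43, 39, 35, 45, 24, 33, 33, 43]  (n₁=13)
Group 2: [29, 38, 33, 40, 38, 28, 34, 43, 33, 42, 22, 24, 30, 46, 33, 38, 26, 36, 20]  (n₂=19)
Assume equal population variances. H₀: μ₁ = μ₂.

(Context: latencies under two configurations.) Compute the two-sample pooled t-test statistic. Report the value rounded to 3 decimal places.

test statistic = 1.648

x̄₁=37.923, s₁=8.450, n₁=13
x̄₂=33.316, s₂=7.273, n₂=19
s_p² = [12·8.450² + 18·7.273²]/30 = 60.3009
SE = √(s_p²·(1/13+1/19)) = 2.7950
t = (37.923−33.316)/2.7950 = 1.6484
df = 30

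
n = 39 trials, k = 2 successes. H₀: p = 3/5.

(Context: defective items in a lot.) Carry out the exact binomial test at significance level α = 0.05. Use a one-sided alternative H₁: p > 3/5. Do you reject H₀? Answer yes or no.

reject H₀: no

Exact binomial: n=39, k=2, p₀=3/5=0.6000
P(X≥2) from Σ C(n,i)·p₀^i·(1−p₀)^(n−i)
p-value (one-sided, H₁ greater) = 1.00000
At α=0.05: p ≥ α → fail to reject H₀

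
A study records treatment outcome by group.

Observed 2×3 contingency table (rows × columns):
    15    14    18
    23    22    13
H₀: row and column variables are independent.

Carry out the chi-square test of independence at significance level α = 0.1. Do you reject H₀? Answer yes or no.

reject H₀: no

Row totals [47, 58], col totals [38, 36, 31], n=105
χ² = (15−17.01)²/17.01 + (14−16.11)²/16.11 + (18−13.88)²/13.88 + (23−20.99)²/20.99 + (22−19.89)²/19.89 + (13−17.12)²/17.12 = 3.1506
df = 2
p-value (upper-tail) = 0.20694
At α=0.1: p ≥ α → fail to reject H₀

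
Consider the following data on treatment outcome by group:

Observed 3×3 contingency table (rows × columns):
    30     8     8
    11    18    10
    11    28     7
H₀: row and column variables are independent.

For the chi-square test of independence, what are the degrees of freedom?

degrees of freedom = 4

df = (r−1)(c−1) = (3−1)·(3−1) = 4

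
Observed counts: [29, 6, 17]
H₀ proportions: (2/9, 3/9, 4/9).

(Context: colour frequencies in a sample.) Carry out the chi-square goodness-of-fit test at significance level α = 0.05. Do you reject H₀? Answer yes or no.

reject H₀: yes

n = 52; E_i = n·p_i = [11.56, 17.33, 23.11]
χ² = (29−11.56)²/11.56 + (6−17.33)²/17.33 + (17−23.11)²/23.11 = 35.3606
df = 2
p-value (upper-tail) = 0.00000
At α=0.05: p < α → reject H₀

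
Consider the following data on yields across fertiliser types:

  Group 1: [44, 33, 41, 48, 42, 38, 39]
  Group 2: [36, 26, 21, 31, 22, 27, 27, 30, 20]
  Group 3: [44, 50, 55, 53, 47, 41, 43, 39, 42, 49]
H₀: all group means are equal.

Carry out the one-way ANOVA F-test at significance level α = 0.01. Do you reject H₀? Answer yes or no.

reject H₀: yes

Group means [40.71, 26.67, 46.30], grand mean 38.000
SSB = Σnᵢ(x̄ᵢ−x̄)² = 1896.471; SSW = ΣΣ(x−x̄ᵢ)² = 609.529
MSB = 1896.471/2 = 948.2357; MSW = 609.529/23 = 26.5012
F = MSB/MSW = 35.7808
df = (2, 23)
p-value (upper-tail) = 0.00000
At α=0.01: p < α → reject H₀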